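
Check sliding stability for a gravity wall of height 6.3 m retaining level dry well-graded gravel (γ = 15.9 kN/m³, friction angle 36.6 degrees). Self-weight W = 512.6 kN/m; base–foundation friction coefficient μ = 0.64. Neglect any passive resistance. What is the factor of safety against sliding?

4.11

K_a = tan²(45° − 36.6°/2) = 0.2530.
P_a = ½K_aγH² = 0.5×0.2530×15.9×6.3² = 79.82 kN/m, acting at H/3 = 2.100 m above the base.
FS_sliding = μW / P_a = 0.64×512.6 / 79.82 = 4.110.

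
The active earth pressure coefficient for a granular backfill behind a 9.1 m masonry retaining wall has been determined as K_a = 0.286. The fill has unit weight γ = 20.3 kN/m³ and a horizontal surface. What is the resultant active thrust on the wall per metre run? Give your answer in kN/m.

240 kN/m

P = ½ K_a γ H² = 0.5 × 0.286 × 20.3 × 9.1² = 240.4 kN/m.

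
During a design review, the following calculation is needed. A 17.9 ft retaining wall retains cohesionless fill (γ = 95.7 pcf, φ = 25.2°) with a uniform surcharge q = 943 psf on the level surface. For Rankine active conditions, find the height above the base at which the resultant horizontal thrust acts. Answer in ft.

7.53 ft

K_a = 0.4027.
Triangular part P₁ = ½K_aγH² = 6175 at H/3 = 5.967 ft; rectangular part P₂ = K_a q H = 6798 at H/2 = 8.950 ft.
ȳ = (P₁·5.967 + P₂·8.950)/(P₁+P₂) = 7.530 ft.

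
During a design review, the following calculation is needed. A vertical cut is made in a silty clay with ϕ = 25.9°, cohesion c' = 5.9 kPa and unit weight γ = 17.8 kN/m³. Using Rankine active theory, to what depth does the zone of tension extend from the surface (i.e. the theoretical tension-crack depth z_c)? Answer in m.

1.06 m

K_a = tan²(45° − 25.9°/2) = 0.3920; √K_a = 0.6261.
The active pressure is zero where K_a γ z = 2c√K_a, so z_c = 2c/(γ√K_a) = 2×5.9/(17.8×0.6261) = 1.059 m.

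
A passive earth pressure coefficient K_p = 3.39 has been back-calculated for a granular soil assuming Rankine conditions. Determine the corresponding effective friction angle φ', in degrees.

33.0°

K_p = (1+sin φ)/(1−sin φ) ⇒ sin φ = (K_p − 1)/(K_p + 1) = 0.5444.
φ = arcsin(0.5444) = 32.98°.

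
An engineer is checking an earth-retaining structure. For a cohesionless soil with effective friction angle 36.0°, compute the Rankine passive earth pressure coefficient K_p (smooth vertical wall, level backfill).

K_p = (1 + sin φ)/(1 − sin φ) = tan²(45° + 36.0°/2) = 3.852.

3.85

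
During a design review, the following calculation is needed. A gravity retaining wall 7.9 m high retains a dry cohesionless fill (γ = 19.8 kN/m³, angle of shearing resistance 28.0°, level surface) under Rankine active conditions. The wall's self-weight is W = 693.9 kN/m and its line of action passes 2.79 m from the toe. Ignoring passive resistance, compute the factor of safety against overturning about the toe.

K_a = tan²(45° − 28.0°/2) = 0.3610.
P_a = ½K_aγH² = 0.5×0.3610×19.8×7.9² = 223.1 kN/m, acting at H/3 = 2.633 m above the base.
Overturning moment M_o = P_a × H/3 = 223.1 × 2.633 = 587.4.
Resisting moment M_r = W × 2.79 = 693.9 × 2.79 = 1936.
FS_overturning = M_r/M_o = 1936/587.4 = 3.296.

3.30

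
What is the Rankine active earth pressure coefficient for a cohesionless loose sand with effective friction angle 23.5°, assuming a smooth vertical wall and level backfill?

K_a = (1 − sin φ)/(1 + sin φ) = (1 − sin 23.5°)/(1 + sin 23.5°) = 0.4298.

0.430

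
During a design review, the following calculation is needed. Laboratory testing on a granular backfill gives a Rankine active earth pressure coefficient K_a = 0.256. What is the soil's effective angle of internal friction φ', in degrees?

36.3°

K_a = tan²(45° − φ/2) ⇒ 45° − φ/2 = arctan(√0.256) = 26.84°.
φ = 2(45° − 26.84°) = 36.32°.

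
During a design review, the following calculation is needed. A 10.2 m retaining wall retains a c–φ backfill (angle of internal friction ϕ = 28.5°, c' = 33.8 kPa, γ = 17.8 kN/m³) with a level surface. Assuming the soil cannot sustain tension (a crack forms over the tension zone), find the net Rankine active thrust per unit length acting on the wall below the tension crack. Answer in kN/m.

K_a = 0.3540; √K_a = 0.5949.
Tension-crack depth z_c = 2c/(γ√K_a) = 2×33.8/(17.8×0.5949) = 6.383 m.
σ_a at base = K_a γ H − 2c√K_a = 0.3540×17.8×10.2 − 2×33.8×0.5949 = 24.05 kPa.
P_a = ½ × 24.05 × (H − z_c) = 0.5×24.05×3.817 = 45.89 kN/m.

45.9 kN/m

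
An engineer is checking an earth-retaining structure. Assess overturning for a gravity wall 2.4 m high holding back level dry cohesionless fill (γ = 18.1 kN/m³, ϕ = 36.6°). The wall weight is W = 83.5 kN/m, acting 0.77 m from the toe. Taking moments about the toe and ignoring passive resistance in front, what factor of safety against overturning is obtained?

K_a = tan²(45° − 36.6°/2) = 0.2530.
P_a = ½K_aγH² = 0.5×0.2530×18.1×2.4² = 13.19 kN/m, acting at H/3 = 0.8000 m above the base.
Overturning moment M_o = P_a × H/3 = 13.19 × 0.8000 = 10.55.
Resisting moment M_r = W × 0.77 = 83.5 × 0.77 = 64.30.
FS_overturning = M_r/M_o = 64.30/10.55 = 6.095.

6.09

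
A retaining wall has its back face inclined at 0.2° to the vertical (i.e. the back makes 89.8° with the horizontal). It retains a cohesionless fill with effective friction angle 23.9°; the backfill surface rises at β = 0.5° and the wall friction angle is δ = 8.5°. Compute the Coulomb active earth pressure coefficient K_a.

K_a = sin²(α+φ) / [sin²α · sin(α−δ) · (1 + √{sin(φ+δ)sin(φ−β) / (sin(α−δ)sin(α+β))})²].
With α = 89.8°, φ = 23.9°, δ = 8.5°, β = 0.5°: K_a = 0.3958.

0.396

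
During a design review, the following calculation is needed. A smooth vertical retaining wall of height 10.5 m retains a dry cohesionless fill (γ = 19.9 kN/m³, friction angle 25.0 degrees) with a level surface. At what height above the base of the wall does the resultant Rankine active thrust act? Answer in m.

3.50 m

K_a = 0.4059.
The pressure distribution is triangular, so the resultant acts at H/3 above the base = 10.5/3 = 3.500 m.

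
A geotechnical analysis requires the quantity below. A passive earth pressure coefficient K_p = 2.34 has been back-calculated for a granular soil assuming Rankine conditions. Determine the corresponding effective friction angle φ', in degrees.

23.7°

K_p = (1+sin φ)/(1−sin φ) ⇒ sin φ = (K_p − 1)/(K_p + 1) = 0.4012.
φ = arcsin(0.4012) = 23.65°.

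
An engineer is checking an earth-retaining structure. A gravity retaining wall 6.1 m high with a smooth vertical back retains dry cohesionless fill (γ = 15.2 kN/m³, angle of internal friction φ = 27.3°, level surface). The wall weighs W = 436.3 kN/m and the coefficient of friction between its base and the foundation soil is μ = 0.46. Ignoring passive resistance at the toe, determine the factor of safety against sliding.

1.91

K_a = tan²(45° − 27.3°/2) = 0.3711.
P_a = ½K_aγH² = 0.5×0.3711×15.2×6.1² = 105.0 kN/m, acting at H/3 = 2.033 m above the base.
FS_sliding = μW / P_a = 0.46×436.3 / 105.0 = 1.912.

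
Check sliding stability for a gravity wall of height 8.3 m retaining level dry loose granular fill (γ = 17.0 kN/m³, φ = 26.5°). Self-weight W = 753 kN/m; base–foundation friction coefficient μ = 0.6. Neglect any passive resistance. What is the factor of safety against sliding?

K_a = tan²(45° − 26.5°/2) = 0.3829.
P_a = ½K_aγH² = 0.5×0.3829×17.0×8.3² = 224.2 kN/m, acting at H/3 = 2.767 m above the base.
FS_sliding = μW / P_a = 0.6×753 / 224.2 = 2.015.

2.01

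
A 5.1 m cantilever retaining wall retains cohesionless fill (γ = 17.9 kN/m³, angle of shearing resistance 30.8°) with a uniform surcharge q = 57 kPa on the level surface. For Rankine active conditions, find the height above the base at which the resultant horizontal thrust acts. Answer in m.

2.17 m

K_a = 0.3227.
Triangular part P₁ = ½K_aγH² = 75.12 at H/3 = 1.700 m; rectangular part P₂ = K_a q H = 93.81 at H/2 = 2.550 m.
ȳ = (P₁·1.700 + P₂·2.550)/(P₁+P₂) = 2.172 m.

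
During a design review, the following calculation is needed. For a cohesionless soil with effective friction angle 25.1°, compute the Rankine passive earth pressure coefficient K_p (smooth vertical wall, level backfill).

K_p = (1 + sin φ)/(1 − sin φ) = tan²(45° + 25.1°/2) = 2.473.

2.47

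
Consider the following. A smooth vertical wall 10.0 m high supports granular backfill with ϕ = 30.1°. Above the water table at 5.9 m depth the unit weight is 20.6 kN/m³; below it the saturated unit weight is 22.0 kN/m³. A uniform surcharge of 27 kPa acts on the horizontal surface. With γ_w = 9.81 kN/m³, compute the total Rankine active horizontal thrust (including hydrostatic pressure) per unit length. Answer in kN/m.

K_a = tan²(45° − φ/2) = 0.3320.
γ' = 22.0 − 9.81 = 12.19 kN/m³. h₂ = H − d_w = 4.1 m.
σ'_h: at surface K_a·q = 8.964; at WT K_a(q+γd_w) = 49.31; at base K_a(q+γd_w+γ'h₂) = 65.91 kPa.
P₁ = ½(8.964+49.31)×5.9 = 171.9; P₂ = ½(49.31+65.91)×4.1 = 236.2; P_w = ½γ_w h₂² = 82.45.
Total = 171.9+236.2+82.45 = 490.6 kN/m.

491 kN/m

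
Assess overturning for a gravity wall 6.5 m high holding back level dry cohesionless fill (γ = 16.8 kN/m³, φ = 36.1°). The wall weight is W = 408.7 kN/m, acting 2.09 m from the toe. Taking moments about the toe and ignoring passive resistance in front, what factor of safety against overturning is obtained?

K_a = tan²(45° − 36.1°/2) = 0.2585.
P_a = ½K_aγH² = 0.5×0.2585×16.8×6.5² = 91.74 kN/m, acting at H/3 = 2.167 m above the base.
Overturning moment M_o = P_a × H/3 = 91.74 × 2.167 = 198.8.
Resisting moment M_r = W × 2.09 = 408.7 × 2.09 = 854.2.
FS_overturning = M_r/M_o = 854.2/198.8 = 4.297.

4.30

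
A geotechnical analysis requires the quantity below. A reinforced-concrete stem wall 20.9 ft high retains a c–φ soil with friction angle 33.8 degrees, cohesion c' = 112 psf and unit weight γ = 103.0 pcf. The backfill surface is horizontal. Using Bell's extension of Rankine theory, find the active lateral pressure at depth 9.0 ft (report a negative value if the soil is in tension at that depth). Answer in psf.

145 psf

K_a = (1 − sin φ)/(1 + sin φ) = 0.2851.
σ_a = K_a γ z − 2c√K_a = 0.2851×103.0×9.0 − 2×112×0.5340 = 144.7 psf.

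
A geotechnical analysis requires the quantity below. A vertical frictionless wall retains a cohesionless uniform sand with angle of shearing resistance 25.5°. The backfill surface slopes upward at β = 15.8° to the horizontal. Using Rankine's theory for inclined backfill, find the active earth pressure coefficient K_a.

K_a = cos β · (cos β − √(cos²β − cos²φ)) / (cos β + √(cos²β − cos²φ)).
cos β = 0.9622, cos φ = 0.9026, √(cos²β − cos²φ) = 0.3335.
K_a = 0.9622 × (0.9622 − 0.3335)/(0.9622 + 0.3335) = 0.4669.

0.467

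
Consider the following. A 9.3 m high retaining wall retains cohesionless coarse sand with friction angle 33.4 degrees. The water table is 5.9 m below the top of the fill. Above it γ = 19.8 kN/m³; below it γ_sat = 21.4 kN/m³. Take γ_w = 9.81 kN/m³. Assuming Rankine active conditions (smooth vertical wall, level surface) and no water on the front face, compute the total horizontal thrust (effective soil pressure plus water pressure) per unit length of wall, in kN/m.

291 kN/m

K_a = tan²(45° − φ/2) = 0.2899.
γ' = 21.4 − 9.81 = 11.59 kN/m³. Depth below WT = 3.4 m.
σ'_h at WT = K_a γ d_w = 33.87 kPa; at base = 33.87 + K_a γ' × 3.4 = 45.29 kPa.
P₁ (0–5.9 m) = ½×33.87×5.9 = 99.91. P₂ (5.9–9.3 m) = ½(33.87+45.29)×3.4 = 134.6.
P_w = ½ γ_w h₂² = 0.5×9.81×3.4² = 56.70. Total = 99.91+134.6+56.70 = 291.2 kN/m.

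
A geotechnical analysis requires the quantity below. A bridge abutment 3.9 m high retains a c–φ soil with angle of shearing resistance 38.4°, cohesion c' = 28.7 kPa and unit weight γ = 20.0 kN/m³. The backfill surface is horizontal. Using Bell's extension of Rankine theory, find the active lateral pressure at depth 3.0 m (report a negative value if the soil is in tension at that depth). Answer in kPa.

-13.7 kPa

K_a = (1 − sin φ)/(1 + sin φ) = 0.2337.
σ_a = K_a γ z − 2c√K_a = 0.2337×20.0×3.0 − 2×28.7×0.4834 = -13.73 kPa.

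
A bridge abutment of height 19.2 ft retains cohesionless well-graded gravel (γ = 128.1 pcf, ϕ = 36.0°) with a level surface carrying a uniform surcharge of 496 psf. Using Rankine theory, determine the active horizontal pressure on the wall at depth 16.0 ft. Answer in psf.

K_a = (1 − sin φ)/(1 + sin φ) = 0.2596.
σ_v = γz + q = 128.1 × 16.0 + 496 = 2546 psf.
σ_h = K_a σ_v = 0.2596 × 2546 = 660.9 psf.

661 psf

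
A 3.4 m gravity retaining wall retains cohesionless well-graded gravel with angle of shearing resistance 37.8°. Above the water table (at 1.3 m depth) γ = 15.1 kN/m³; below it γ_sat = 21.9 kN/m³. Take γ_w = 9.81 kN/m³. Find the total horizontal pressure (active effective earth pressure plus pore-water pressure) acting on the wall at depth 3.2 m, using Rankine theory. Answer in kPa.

K_a = (1 − sin φ)/(1 + sin φ) = 0.2400.
γ' = 21.9 − 9.81 = 12.09 kN/m³.
Effective vertical stress at 3.2 m: σ'_v = 15.1×1.3 + 12.09×1.90 = 42.60 kPa.
σ'_h = K_a σ'_v = 0.2400 × 42.60 = 10.22 kPa; u = γ_w × 1.90 = 18.64 kPa.
Total σ_h = 10.22 + 18.64 = 28.86 kPa.

28.9 kPa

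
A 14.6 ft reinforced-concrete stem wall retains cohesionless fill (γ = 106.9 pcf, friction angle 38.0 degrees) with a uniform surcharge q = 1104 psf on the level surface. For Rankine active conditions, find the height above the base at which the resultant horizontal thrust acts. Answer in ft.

K_a = 0.2379.
Triangular part P₁ = ½K_aγH² = 2710 at H/3 = 4.867 ft; rectangular part P₂ = K_a q H = 3834 at H/2 = 7.300 ft.
ȳ = (P₁·4.867 + P₂·7.300)/(P₁+P₂) = 6.292 ft.

6.29 ft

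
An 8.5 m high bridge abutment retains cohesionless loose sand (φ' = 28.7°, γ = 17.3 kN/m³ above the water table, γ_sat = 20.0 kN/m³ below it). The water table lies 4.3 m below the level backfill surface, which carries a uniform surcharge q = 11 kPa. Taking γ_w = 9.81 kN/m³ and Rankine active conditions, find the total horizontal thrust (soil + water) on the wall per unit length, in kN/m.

317 kN/m

K_a = tan²(45° − φ/2) = 0.3511.
γ' = 20.0 − 9.81 = 10.19 kN/m³. h₂ = H − d_w = 4.2 m.
σ'_h: at surface K_a·q = 3.863; at WT K_a(q+γd_w) = 29.98; at base K_a(q+γd_w+γ'h₂) = 45.01 kPa.
P₁ = ½(3.863+29.98)×4.3 = 72.77; P₂ = ½(29.98+45.01)×4.2 = 157.5; P_w = ½γ_w h₂² = 86.52.
Total = 72.77+157.5+86.52 = 316.8 kN/m.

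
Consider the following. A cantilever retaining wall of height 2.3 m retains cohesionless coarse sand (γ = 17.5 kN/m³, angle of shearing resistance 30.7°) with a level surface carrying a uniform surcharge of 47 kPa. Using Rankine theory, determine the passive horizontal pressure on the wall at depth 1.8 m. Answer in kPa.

242 kPa

K_p = (1 + sin φ)/(1 − sin φ) = 3.086.
σ_v = γz + q = 17.5 × 1.8 + 47 = 78.50 kPa.
σ_h = K_p σ_v = 3.086 × 78.50 = 242.3 kPa.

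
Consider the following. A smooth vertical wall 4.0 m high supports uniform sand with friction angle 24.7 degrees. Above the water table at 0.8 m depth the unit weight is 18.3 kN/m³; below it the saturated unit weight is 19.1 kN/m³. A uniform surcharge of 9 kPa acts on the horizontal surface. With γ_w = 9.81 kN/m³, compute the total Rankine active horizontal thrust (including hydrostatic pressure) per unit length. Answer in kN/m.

106 kN/m

K_a = tan²(45° − φ/2) = 0.4106.
γ' = 19.1 − 9.81 = 9.290 kN/m³. h₂ = H − d_w = 3.2 m.
σ'_h: at surface K_a·q = 3.695; at WT K_a(q+γd_w) = 9.706; at base K_a(q+γd_w+γ'h₂) = 21.91 kPa.
P₁ = ½(3.695+9.706)×0.8 = 5.360; P₂ = ½(9.706+21.91)×3.2 = 50.59; P_w = ½γ_w h₂² = 50.23.
Total = 5.360+50.59+50.23 = 106.2 kN/m.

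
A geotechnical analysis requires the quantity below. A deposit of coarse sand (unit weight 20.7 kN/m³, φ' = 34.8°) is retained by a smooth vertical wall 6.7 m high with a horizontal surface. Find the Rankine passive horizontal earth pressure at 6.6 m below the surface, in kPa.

K_p = (1 + sin φ)/(1 − sin φ) = 3.659.
σ_h = K_p γ z = 3.659 × 20.7 × 6.6 = 499.9 kPa.

500 kPa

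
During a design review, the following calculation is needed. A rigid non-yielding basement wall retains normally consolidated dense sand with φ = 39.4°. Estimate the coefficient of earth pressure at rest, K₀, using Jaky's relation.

K₀ = 1 − sin φ' = 1 − sin 39.4° = 0.3653.

0.365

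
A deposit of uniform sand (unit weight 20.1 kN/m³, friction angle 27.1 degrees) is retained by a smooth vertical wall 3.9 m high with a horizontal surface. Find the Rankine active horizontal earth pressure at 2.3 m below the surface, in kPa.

K_a = (1 − sin φ)/(1 + sin φ) = 0.3741.
σ_h = K_a γ z = 0.3741 × 20.1 × 2.3 = 17.29 kPa.

17.3 kPa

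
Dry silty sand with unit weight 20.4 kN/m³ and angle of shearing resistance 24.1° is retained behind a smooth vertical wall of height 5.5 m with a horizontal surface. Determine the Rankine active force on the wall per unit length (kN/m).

130 kN/m

K_a = tan²(45° − φ/2) = 0.4201.
P_a = ½ K_a γ H² = 0.5 × 0.4201 × 20.4 × 5.5² = 129.6 kN/m.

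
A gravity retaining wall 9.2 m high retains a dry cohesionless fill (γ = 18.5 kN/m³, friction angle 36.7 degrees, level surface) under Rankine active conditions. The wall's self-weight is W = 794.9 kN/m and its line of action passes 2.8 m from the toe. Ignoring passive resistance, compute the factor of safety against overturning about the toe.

K_a = tan²(45° − 36.7°/2) = 0.2519.
P_a = ½K_aγH² = 0.5×0.2519×18.5×9.2² = 197.2 kN/m, acting at H/3 = 3.067 m above the base.
Overturning moment M_o = P_a × H/3 = 197.2 × 3.067 = 604.7.
Resisting moment M_r = W × 2.8 = 794.9 × 2.8 = 2226.
FS_overturning = M_r/M_o = 2226/604.7 = 3.681.

3.68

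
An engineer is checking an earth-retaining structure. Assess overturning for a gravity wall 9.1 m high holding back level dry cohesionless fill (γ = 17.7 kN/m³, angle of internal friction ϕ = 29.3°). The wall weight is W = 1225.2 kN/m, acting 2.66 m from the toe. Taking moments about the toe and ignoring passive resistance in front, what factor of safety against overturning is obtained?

4.28

K_a = tan²(45° − 29.3°/2) = 0.3428.
P_a = ½K_aγH² = 0.5×0.3428×17.7×9.1² = 251.3 kN/m, acting at H/3 = 3.033 m above the base.
Overturning moment M_o = P_a × H/3 = 251.3 × 3.033 = 762.1.
Resisting moment M_r = W × 2.66 = 1225.2 × 2.66 = 3259.
FS_overturning = M_r/M_o = 3259/762.1 = 4.276.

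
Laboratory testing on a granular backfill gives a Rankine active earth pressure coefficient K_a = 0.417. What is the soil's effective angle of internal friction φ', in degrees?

24.3°

K_a = tan²(45° − φ/2) ⇒ 45° − φ/2 = arctan(√0.417) = 32.85°.
φ = 2(45° − 32.85°) = 24.29°.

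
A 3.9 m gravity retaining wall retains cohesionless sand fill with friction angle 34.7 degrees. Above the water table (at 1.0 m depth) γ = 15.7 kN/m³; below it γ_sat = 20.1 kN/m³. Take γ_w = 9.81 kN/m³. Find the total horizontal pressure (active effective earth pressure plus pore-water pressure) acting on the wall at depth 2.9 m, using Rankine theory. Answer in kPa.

28.3 kPa

K_a = (1 − sin φ)/(1 + sin φ) = 0.2745.
γ' = 20.1 − 9.81 = 10.29 kN/m³.
Effective vertical stress at 2.9 m: σ'_v = 15.7×1.0 + 10.29×1.90 = 35.25 kPa.
σ'_h = K_a σ'_v = 0.2745 × 35.25 = 9.675 kPa; u = γ_w × 1.90 = 18.64 kPa.
Total σ_h = 9.675 + 18.64 = 28.31 kPa.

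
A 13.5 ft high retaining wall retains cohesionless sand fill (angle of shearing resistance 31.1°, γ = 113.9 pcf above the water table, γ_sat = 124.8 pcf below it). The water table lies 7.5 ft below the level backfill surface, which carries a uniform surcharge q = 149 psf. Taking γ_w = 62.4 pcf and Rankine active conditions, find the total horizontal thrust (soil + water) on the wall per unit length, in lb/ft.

K_a = tan²(45° − φ/2) = 0.3188.
γ' = 124.8 − 62.4 = 62.40 pcf. h₂ = H − d_w = 6.0 ft.
σ'_h: at surface K_a·q = 47.50; at WT K_a(q+γd_w) = 319.8; at base K_a(q+γd_w+γ'h₂) = 439.2 psf.
P₁ = ½(47.50+319.8)×7.5 = 1378; P₂ = ½(319.8+439.2)×6.0 = 2277; P_w = ½γ_w h₂² = 1123.
Total = 1378+2277+1123 = 4778 lb/ft.

4780 lb/ft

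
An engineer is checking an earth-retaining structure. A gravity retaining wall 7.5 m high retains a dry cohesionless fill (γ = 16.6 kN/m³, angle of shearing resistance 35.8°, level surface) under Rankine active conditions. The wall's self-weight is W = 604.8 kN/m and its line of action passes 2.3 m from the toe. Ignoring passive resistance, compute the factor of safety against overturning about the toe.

4.55

K_a = tan²(45° − 35.8°/2) = 0.2619.
P_a = ½K_aγH² = 0.5×0.2619×16.6×7.5² = 122.3 kN/m, acting at H/3 = 2.500 m above the base.
Overturning moment M_o = P_a × H/3 = 122.3 × 2.500 = 305.6.
Resisting moment M_r = W × 2.3 = 604.8 × 2.3 = 1391.
FS_overturning = M_r/M_o = 1391/305.6 = 4.551.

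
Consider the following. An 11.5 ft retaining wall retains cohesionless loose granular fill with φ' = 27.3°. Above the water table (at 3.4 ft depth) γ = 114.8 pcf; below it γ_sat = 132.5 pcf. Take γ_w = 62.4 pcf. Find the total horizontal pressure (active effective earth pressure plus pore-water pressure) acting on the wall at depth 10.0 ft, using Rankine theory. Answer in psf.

K_a = (1 − sin φ)/(1 + sin φ) = 0.3711.
γ' = 132.5 − 62.4 = 70.10 pcf.
Effective vertical stress at 10.0 ft: σ'_v = 114.8×3.4 + 70.10×6.60 = 853.0 psf.
σ'_h = K_a σ'_v = 0.3711 × 853.0 = 316.6 psf; u = γ_w × 6.60 = 411.8 psf.
Total σ_h = 316.6 + 411.8 = 728.4 psf.

728 psf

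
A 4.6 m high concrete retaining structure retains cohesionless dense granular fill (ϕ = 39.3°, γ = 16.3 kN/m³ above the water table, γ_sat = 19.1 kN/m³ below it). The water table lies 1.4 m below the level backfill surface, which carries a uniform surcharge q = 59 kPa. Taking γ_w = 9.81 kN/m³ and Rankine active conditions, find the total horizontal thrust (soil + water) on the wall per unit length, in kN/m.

K_a = tan²(45° − φ/2) = 0.2245.
γ' = 19.1 − 9.81 = 9.290 kN/m³. h₂ = H − d_w = 3.2 m.
σ'_h: at surface K_a·q = 13.24; at WT K_a(q+γd_w) = 18.36; at base K_a(q+γd_w+γ'h₂) = 25.04 kPa.
P₁ = ½(13.24+18.36)×1.4 = 22.13; P₂ = ½(18.36+25.04)×3.2 = 69.44; P_w = ½γ_w h₂² = 50.23.
Total = 22.13+69.44+50.23 = 141.8 kN/m.

142 kN/m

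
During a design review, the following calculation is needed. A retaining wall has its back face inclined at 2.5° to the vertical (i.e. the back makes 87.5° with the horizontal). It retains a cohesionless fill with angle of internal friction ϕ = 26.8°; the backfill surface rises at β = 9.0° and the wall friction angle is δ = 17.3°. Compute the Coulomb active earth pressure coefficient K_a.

K_a = sin²(α+φ) / [sin²α · sin(α−δ) · (1 + √{sin(φ+δ)sin(φ−β) / (sin(α−δ)sin(α+β))})²].
With α = 87.5°, φ = 26.8°, δ = 17.3°, β = 9.0°: K_a = 0.4054.

0.405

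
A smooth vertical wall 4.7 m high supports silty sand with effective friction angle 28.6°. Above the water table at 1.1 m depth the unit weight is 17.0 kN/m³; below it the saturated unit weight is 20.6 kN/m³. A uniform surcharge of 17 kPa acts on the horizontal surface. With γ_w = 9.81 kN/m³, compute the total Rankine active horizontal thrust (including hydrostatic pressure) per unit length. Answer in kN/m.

K_a = tan²(45° − φ/2) = 0.3525.
γ' = 20.6 − 9.81 = 10.79 kN/m³. h₂ = H − d_w = 3.6 m.
σ'_h: at surface K_a·q = 5.993; at WT K_a(q+γd_w) = 12.59; at base K_a(q+γd_w+γ'h₂) = 26.28 kPa.
P₁ = ½(5.993+12.59)×1.1 = 10.22; P₂ = ½(12.59+26.28)×3.6 = 69.96; P_w = ½γ_w h₂² = 63.57.
Total = 10.22+69.96+63.57 = 143.7 kN/m.

144 kN/m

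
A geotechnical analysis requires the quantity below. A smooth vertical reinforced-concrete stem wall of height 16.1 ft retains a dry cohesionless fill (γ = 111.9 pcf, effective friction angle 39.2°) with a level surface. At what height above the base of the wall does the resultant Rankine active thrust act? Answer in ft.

K_a = 0.2255.
The pressure distribution is triangular, so the resultant acts at H/3 above the base = 16.1/3 = 5.367 ft.

5.37 ft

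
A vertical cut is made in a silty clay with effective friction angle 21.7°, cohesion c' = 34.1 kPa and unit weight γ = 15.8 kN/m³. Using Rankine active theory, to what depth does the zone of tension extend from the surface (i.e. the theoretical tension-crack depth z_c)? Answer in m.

K_a = tan²(45° − 21.7°/2) = 0.4601; √K_a = 0.6783.
The active pressure is zero where K_a γ z = 2c√K_a, so z_c = 2c/(γ√K_a) = 2×34.1/(15.8×0.6783) = 6.363 m.

6.36 m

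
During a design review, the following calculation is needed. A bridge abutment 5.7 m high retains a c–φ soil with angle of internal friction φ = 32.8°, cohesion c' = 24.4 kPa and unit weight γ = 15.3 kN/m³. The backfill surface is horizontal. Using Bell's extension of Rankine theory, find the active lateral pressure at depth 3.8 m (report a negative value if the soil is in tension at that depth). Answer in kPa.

K_a = (1 − sin φ)/(1 + sin φ) = 0.2973.
σ_a = K_a γ z − 2c√K_a = 0.2973×15.3×3.8 − 2×24.4×0.5452 = -9.324 kPa.

-9.32 kPa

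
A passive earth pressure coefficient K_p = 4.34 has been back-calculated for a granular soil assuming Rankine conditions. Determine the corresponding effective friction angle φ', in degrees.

38.7°

K_p = (1+sin φ)/(1−sin φ) ⇒ sin φ = (K_p − 1)/(K_p + 1) = 0.6255.
φ = arcsin(0.6255) = 38.72°.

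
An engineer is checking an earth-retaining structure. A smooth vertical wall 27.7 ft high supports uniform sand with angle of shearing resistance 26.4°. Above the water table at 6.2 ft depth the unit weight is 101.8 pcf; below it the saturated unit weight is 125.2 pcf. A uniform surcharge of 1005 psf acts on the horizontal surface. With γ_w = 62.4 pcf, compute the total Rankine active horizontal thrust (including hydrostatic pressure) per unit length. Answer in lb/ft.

36700 lb/ft

K_a = tan²(45° − φ/2) = 0.3844.
γ' = 125.2 − 62.4 = 62.80 pcf. h₂ = H − d_w = 21.5 ft.
σ'_h: at surface K_a·q = 386.4; at WT K_a(q+γd_w) = 629.0; at base K_a(q+γd_w+γ'h₂) = 1148 psf.
P₁ = ½(386.4+629.0)×6.2 = 3148; P₂ = ½(629.0+1148)×21.5 = 19100; P_w = ½γ_w h₂² = 14420.
Total = 3148+19100+14420 = 36670 lb/ft.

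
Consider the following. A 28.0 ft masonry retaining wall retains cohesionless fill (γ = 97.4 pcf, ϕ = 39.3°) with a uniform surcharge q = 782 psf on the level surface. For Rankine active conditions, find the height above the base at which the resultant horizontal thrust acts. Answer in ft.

K_a = 0.2245.
Triangular part P₁ = ½K_aγH² = 8570 at H/3 = 9.333 ft; rectangular part P₂ = K_a q H = 4915 at H/2 = 14.00 ft.
ȳ = (P₁·9.333 + P₂·14.00)/(P₁+P₂) = 11.03 ft.

11.0 ft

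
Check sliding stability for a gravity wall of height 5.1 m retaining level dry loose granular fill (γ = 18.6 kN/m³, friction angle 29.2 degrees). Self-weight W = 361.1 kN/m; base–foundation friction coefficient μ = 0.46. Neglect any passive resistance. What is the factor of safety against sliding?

K_a = tan²(45° − 29.2°/2) = 0.3442.
P_a = ½K_aγH² = 0.5×0.3442×18.6×5.1² = 83.26 kN/m, acting at H/3 = 1.700 m above the base.
FS_sliding = μW / P_a = 0.46×361.1 / 83.26 = 1.995.

1.99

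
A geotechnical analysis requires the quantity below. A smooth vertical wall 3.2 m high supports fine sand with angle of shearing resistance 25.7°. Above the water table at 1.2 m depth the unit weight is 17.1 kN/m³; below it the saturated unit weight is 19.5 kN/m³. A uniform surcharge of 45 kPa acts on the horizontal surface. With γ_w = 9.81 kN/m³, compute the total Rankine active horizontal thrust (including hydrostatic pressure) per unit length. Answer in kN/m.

105 kN/m

K_a = tan²(45° − φ/2) = 0.3950.
γ' = 19.5 − 9.81 = 9.690 kN/m³. h₂ = H − d_w = 2.0 m.
σ'_h: at surface K_a·q = 17.78; at WT K_a(q+γd_w) = 25.88; at base K_a(q+γd_w+γ'h₂) = 33.54 kPa.
P₁ = ½(17.78+25.88)×1.2 = 26.20; P₂ = ½(25.88+33.54)×2.0 = 59.42; P_w = ½γ_w h₂² = 19.62.
Total = 26.20+59.42+19.62 = 105.2 kN/m.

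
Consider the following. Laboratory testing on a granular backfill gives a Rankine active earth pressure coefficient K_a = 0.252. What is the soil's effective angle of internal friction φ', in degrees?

K_a = tan²(45° − φ/2) ⇒ 45° − φ/2 = arctan(√0.252) = 26.66°.
φ = 2(45° − 26.66°) = 36.69°.

36.7°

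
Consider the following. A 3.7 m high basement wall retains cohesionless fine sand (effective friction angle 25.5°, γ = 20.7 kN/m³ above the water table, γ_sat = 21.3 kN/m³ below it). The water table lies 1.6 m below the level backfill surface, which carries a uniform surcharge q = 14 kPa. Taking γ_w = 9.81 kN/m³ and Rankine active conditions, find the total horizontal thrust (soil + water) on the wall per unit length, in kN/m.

90.6 kN/m

K_a = tan²(45° − φ/2) = 0.3981.
γ' = 21.3 − 9.81 = 11.49 kN/m³. h₂ = H − d_w = 2.1 m.
σ'_h: at surface K_a·q = 5.573; at WT K_a(q+γd_w) = 18.76; at base K_a(q+γd_w+γ'h₂) = 28.36 kPa.
P₁ = ½(5.573+18.76)×1.6 = 19.47; P₂ = ½(18.76+28.36)×2.1 = 49.48; P_w = ½γ_w h₂² = 21.63.
Total = 19.47+49.48+21.63 = 90.58 kN/m.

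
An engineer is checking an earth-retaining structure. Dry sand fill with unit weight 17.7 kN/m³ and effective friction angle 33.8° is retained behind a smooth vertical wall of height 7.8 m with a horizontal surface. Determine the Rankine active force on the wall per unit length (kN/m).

K_a = tan²(45° − φ/2) = 0.2851.
P_a = ½ K_a γ H² = 0.5 × 0.2851 × 17.7 × 7.8² = 153.5 kN/m.

154 kN/m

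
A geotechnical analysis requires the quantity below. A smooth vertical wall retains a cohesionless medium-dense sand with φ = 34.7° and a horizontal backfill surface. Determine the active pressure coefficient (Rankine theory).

0.274

K_a = tan²(45° − φ/2) = tan²(27.65°) = 0.2745.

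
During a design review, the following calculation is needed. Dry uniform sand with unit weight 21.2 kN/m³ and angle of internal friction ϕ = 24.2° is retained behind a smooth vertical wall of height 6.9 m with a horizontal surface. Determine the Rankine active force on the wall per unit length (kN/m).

K_a = tan²(45° − φ/2) = 0.4185.
P_a = ½ K_a γ H² = 0.5 × 0.4185 × 21.2 × 6.9² = 211.2 kN/m.

211 kN/m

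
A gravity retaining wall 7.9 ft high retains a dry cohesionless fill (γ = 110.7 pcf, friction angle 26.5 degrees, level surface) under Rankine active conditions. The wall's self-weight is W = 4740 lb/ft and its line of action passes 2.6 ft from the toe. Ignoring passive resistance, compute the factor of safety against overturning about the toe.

3.54

K_a = tan²(45° − 26.5°/2) = 0.3829.
P_a = ½K_aγH² = 0.5×0.3829×110.7×7.9² = 1323 lb/ft, acting at H/3 = 2.633 ft above the base.
Overturning moment M_o = P_a × H/3 = 1323 × 2.633 = 3483.
Resisting moment M_r = W × 2.6 = 4740 × 2.6 = 12320.
FS_overturning = M_r/M_o = 12320/3483 = 3.538.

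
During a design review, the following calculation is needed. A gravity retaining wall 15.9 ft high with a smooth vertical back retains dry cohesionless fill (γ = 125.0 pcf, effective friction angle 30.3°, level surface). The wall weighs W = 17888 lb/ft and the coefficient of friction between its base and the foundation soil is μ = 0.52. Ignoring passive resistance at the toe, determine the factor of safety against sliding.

1.79

K_a = tan²(45° − 30.3°/2) = 0.3293.
P_a = ½K_aγH² = 0.5×0.3293×125.0×15.9² = 5203 lb/ft, acting at H/3 = 5.300 ft above the base.
FS_sliding = μW / P_a = 0.52×17888 / 5203 = 1.788.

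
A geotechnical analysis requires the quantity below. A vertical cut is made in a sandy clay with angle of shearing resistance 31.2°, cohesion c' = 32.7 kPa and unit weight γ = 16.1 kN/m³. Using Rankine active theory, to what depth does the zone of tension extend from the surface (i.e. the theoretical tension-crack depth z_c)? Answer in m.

K_a = tan²(45° − 31.2°/2) = 0.3175; √K_a = 0.5635.
The active pressure is zero where K_a γ z = 2c√K_a, so z_c = 2c/(γ√K_a) = 2×32.7/(16.1×0.5635) = 7.209 m.

7.21 m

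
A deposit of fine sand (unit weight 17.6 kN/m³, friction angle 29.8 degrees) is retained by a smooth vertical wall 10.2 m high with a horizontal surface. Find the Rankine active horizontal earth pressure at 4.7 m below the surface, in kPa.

27.8 kPa

K_a = (1 − sin φ)/(1 + sin φ) = 0.3360.
σ_h = K_a γ z = 0.3360 × 17.6 × 4.7 = 27.80 kPa.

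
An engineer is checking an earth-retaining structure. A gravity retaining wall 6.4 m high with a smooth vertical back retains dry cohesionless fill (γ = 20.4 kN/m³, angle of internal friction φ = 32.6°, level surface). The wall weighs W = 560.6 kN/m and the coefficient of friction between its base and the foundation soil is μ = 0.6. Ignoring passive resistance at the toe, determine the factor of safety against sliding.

K_a = tan²(45° − 32.6°/2) = 0.2997.
P_a = ½K_aγH² = 0.5×0.2997×20.4×6.4² = 125.2 kN/m, acting at H/3 = 2.133 m above the base.
FS_sliding = μW / P_a = 0.6×560.6 / 125.2 = 2.686.

2.69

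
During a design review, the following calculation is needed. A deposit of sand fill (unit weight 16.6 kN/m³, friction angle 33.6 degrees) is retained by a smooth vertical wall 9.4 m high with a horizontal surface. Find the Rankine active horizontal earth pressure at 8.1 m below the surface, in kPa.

K_a = (1 − sin φ)/(1 + sin φ) = 0.2875.
σ_h = K_a γ z = 0.2875 × 16.6 × 8.1 = 38.66 kPa.

38.7 kPa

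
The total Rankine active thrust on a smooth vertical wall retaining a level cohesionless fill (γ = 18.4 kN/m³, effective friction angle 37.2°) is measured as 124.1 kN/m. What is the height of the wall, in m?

K_a = 0.2464. P_a = ½ K_a γ H² ⇒ H = √(2P_a/(K_a γ)).
H = √(2×124.1/(0.2464×18.4)) = 7.399 m.

7.40 m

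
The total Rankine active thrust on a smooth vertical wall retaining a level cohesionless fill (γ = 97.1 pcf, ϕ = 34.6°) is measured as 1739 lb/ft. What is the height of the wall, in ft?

11.4 ft

K_a = 0.2756. P_a = ½ K_a γ H² ⇒ H = √(2P_a/(K_a γ)).
H = √(2×1739/(0.2756×97.1)) = 11.40 ft.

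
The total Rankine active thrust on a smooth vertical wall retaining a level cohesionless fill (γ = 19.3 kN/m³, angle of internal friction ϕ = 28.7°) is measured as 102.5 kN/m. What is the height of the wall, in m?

5.50 m

K_a = 0.3511. P_a = ½ K_a γ H² ⇒ H = √(2P_a/(K_a γ)).
H = √(2×102.5/(0.3511×19.3)) = 5.500 m.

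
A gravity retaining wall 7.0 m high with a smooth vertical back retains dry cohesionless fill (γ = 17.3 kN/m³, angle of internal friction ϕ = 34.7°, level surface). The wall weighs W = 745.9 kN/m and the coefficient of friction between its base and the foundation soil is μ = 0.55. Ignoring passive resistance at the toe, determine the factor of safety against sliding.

K_a = tan²(45° − 34.7°/2) = 0.2745.
P_a = ½K_aγH² = 0.5×0.2745×17.3×7.0² = 116.3 kN/m, acting at H/3 = 2.333 m above the base.
FS_sliding = μW / P_a = 0.55×745.9 / 116.3 = 3.526.

3.53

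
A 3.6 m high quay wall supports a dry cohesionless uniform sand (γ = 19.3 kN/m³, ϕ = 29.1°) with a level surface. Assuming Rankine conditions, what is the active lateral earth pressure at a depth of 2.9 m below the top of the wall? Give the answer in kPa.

K_a = (1 − sin φ)/(1 + sin φ) = 0.3456.
σ_h = K_a γ z = 0.3456 × 19.3 × 2.9 = 19.34 kPa.

19.3 kPa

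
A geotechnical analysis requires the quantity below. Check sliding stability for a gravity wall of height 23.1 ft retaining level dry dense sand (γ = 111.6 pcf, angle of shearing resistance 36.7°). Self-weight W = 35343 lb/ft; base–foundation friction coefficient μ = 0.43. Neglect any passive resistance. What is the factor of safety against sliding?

2.03

K_a = tan²(45° − 36.7°/2) = 0.2519.
P_a = ½K_aγH² = 0.5×0.2519×111.6×23.1² = 7499 lb/ft, acting at H/3 = 7.700 ft above the base.
FS_sliding = μW / P_a = 0.43×35343 / 7499 = 2.027.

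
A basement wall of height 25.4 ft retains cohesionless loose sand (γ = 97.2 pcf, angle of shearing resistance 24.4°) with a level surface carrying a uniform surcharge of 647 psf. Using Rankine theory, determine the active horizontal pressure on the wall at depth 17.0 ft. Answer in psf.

K_a = (1 − sin φ)/(1 + sin φ) = 0.4153.
σ_v = γz + q = 97.2 × 17.0 + 647 = 2299 psf.
σ_h = K_a σ_v = 0.4153 × 2299 = 955.0 psf.

955 psf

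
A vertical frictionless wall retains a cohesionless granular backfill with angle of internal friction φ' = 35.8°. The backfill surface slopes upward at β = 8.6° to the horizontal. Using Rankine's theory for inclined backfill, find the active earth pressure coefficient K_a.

K_a = cos β · (cos β − √(cos²β − cos²φ)) / (cos β + √(cos²β − cos²φ)).
cos β = 0.9888, cos φ = 0.8111, √(cos²β − cos²φ) = 0.5655.
K_a = 0.9888 × (0.9888 − 0.5655)/(0.9888 + 0.5655) = 0.2692.

0.269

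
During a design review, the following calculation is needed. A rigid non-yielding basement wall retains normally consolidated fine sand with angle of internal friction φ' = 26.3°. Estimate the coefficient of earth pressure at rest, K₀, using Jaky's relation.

K₀ = 1 − sin φ' = 1 − sin 26.3° = 0.5569.

0.557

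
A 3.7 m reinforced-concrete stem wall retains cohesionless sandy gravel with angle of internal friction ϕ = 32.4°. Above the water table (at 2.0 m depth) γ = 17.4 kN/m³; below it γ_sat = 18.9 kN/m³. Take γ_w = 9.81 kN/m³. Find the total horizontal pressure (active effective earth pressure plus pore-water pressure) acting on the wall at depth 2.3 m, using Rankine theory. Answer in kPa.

14.3 kPa

K_a = (1 − sin φ)/(1 + sin φ) = 0.3022.
γ' = 18.9 − 9.81 = 9.090 kN/m³.
Effective vertical stress at 2.3 m: σ'_v = 17.4×2.0 + 9.090×0.300 = 37.53 kPa.
σ'_h = K_a σ'_v = 0.3022 × 37.53 = 11.34 kPa; u = γ_w × 0.300 = 2.943 kPa.
Total σ_h = 11.34 + 2.943 = 14.28 kPa.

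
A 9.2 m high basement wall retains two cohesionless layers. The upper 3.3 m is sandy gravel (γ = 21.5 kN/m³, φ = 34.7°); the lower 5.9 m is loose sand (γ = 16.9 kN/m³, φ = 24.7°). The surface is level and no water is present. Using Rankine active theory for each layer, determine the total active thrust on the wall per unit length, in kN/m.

325 kN/m

K_a1 = tan²(45°−34.7°/2) = 0.2745; K_a2 = tan²(45°−24.7°/2) = 0.4106.
Layer 1: σ at base = K_a1 γ₁ h₁ = 19.47 kPa; P₁ = ½×19.47×3.3 = 32.13.
Layer 2: σ_v at top = γ₁h₁ = 70.95; σ_h top = K_a2×70.95 = 29.13; σ_h base = K_a2×(70.95+16.9×5.9) = 70.07.
P₂ = ½(29.13+70.07)×5.9 = 292.6. Total P_a = 32.13+292.6 = 324.8 kN/m.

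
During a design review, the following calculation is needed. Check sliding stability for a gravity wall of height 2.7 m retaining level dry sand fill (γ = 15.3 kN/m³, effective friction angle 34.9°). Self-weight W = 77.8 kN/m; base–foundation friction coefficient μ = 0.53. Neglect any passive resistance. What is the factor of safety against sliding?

K_a = tan²(45° − 34.9°/2) = 0.2721.
P_a = ½K_aγH² = 0.5×0.2721×15.3×2.7² = 15.18 kN/m, acting at H/3 = 0.9000 m above the base.
FS_sliding = μW / P_a = 0.53×77.8 / 15.18 = 2.717.

2.72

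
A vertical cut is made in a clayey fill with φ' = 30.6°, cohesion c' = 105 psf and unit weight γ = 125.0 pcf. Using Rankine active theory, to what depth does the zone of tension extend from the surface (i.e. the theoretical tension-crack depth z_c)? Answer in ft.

K_a = tan²(45° − 30.6°/2) = 0.3253; √K_a = 0.5704.
The active pressure is zero where K_a γ z = 2c√K_a, so z_c = 2c/(γ√K_a) = 2×105/(125.0×0.5704) = 2.945 ft.

2.95 ft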